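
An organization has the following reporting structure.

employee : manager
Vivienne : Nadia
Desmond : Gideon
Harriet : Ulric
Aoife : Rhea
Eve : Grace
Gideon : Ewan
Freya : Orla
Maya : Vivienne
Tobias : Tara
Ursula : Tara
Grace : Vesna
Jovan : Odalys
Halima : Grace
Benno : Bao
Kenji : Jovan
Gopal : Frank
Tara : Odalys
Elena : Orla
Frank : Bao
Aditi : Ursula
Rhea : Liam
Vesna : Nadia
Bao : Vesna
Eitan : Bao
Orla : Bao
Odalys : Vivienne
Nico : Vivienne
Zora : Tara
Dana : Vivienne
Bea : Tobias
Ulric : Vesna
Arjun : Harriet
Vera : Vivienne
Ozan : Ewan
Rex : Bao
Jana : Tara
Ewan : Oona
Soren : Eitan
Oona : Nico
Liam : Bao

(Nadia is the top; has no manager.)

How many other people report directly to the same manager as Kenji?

Kenji reports to Jovan, and Jovan has no other direct reports. Kenji has 0 peers.

0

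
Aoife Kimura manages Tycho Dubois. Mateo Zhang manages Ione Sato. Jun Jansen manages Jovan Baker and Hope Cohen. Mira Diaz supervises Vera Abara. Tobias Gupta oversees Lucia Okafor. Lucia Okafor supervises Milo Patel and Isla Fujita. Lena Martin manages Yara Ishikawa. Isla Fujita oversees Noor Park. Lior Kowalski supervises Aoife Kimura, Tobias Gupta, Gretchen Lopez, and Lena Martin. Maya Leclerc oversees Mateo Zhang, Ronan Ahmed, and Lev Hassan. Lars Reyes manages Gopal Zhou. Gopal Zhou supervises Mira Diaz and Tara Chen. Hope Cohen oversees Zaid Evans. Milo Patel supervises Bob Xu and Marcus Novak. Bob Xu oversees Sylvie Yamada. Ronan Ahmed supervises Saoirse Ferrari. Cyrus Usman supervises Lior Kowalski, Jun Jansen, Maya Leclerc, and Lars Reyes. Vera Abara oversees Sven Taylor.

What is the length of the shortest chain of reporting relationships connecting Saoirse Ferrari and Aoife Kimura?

Saoirse Ferrari is 3 levels below Cyrus Usman, and Aoife Kimura is 2 levels below Cyrus Usman (their lowest common manager). The shortest path runs up from Saoirse Ferrari to Cyrus Usman and back down to Aoife Kimura: 3 + 2 = 5 links.

5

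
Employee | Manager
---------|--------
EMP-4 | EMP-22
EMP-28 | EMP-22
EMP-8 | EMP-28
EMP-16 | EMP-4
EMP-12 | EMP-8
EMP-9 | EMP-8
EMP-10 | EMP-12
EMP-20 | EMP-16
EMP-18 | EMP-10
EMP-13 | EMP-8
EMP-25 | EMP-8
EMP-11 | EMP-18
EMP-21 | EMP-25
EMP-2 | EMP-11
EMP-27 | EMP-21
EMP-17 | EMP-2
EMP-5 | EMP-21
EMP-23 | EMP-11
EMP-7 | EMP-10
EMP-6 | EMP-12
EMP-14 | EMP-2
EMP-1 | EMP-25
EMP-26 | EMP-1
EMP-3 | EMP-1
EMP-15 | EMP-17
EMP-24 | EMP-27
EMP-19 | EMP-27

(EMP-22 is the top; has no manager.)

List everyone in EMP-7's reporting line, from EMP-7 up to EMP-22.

EMP-7 -> EMP-10 -> EMP-12 -> EMP-8 -> EMP-28 -> EMP-22

EMP-7 reports to EMP-10. EMP-10 reports to EMP-12. EMP-12 reports to EMP-8. EMP-8 reports to EMP-28. EMP-28 reports to EMP-22. EMP-22 is at the top.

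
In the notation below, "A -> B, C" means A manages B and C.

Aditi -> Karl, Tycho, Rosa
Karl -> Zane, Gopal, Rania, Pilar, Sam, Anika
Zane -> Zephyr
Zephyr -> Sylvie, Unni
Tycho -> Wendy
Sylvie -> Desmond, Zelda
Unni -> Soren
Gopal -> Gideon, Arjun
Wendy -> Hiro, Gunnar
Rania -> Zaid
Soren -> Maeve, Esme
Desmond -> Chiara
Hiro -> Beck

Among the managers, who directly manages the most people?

Direct-report counts: Aditi has 3; Tycho has 1; Wendy has 2; Hiro has 1; Karl has 6; Rania has 1; Gopal has 2; Zane has 1; Zephyr has 2; Unni has 1; Soren has 2; Sylvie has 2; Desmond has 1. The largest is 6, held by Karl.

Karl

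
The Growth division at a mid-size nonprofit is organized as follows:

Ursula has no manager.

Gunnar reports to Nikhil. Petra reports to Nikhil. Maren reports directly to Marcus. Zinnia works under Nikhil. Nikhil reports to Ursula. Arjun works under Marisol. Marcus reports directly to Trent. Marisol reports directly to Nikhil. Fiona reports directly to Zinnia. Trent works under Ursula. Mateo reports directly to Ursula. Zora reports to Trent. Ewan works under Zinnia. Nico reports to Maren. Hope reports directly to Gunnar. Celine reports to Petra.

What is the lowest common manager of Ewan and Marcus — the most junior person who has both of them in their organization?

Ursula

Ewan's chain of managers is Zinnia, Nikhil, Ursula. Marcus's chain of managers is Trent, Ursula. The first manager that appears in both chains is Ursula.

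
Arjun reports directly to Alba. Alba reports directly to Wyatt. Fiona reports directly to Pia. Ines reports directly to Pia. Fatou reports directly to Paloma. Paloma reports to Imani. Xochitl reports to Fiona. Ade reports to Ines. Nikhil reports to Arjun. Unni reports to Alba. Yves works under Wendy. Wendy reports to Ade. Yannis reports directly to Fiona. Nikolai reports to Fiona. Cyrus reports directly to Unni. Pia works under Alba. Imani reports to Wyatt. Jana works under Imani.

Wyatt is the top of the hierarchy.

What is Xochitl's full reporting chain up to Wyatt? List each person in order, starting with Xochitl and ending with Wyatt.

Xochitl reports to Fiona. Fiona reports to Pia. Pia reports to Alba. Alba reports to Wyatt. Wyatt is at the top.

Xochitl -> Fiona -> Pia -> Alba -> Wyatt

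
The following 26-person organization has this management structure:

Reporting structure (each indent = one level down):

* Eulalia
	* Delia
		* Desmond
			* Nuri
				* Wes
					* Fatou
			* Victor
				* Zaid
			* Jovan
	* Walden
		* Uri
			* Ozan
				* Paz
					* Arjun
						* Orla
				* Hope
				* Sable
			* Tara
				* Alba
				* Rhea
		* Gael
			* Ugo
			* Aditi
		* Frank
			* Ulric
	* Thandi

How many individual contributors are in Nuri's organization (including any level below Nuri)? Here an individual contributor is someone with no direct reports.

1

The only person in Nuri's organization with no one reporting to them is Fatou. That is 1.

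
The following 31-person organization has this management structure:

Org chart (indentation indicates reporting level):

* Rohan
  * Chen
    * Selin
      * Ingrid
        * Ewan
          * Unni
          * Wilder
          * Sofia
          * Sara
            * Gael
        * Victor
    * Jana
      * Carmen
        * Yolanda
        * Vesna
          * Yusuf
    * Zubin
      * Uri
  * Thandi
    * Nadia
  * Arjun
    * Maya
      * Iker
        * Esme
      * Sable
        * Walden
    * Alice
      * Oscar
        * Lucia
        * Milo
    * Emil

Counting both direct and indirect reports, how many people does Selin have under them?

8

Selin directly manages Ingrid. Under Ingrid: Victor, Ewan, Sara, Gael, Sofia, Wilder, Unni (7). That's 8 in total.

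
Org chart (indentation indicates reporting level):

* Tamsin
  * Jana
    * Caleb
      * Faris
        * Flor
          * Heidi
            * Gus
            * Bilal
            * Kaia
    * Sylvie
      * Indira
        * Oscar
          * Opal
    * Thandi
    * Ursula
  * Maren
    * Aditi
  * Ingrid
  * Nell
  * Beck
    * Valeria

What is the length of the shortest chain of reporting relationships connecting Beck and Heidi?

Beck is 1 level below Tamsin, and Heidi is 5 levels below Tamsin (their lowest common manager). The shortest path runs up from Beck to Tamsin and back down to Heidi: 1 + 5 = 6 links.

6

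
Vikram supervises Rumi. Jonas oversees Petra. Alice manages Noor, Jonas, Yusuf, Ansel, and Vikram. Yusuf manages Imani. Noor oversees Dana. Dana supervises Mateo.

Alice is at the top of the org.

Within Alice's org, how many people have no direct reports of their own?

5

The people in Alice's organization with no one reporting to them are Rumi, Ansel, Imani, Petra, Mateo. That is 5.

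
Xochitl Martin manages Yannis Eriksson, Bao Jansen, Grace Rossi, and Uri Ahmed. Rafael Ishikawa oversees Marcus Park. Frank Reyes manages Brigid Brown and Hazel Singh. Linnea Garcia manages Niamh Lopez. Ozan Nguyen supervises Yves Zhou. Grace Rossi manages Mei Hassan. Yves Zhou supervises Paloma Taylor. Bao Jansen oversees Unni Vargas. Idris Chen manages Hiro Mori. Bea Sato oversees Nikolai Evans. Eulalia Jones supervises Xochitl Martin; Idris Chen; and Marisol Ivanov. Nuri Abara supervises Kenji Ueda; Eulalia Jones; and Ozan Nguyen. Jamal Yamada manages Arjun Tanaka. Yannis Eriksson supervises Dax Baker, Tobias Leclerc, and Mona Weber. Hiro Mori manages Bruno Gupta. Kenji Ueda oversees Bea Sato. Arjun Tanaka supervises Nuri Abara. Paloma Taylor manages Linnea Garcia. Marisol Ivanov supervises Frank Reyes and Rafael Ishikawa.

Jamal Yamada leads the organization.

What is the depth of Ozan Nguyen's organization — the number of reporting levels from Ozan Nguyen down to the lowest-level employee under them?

The longest chain under Ozan Nguyen runs Ozan Nguyen → Yves Zhou → Paloma Taylor → Linnea Garcia → Niamh Lopez, which is 4 levels below Ozan Nguyen.

4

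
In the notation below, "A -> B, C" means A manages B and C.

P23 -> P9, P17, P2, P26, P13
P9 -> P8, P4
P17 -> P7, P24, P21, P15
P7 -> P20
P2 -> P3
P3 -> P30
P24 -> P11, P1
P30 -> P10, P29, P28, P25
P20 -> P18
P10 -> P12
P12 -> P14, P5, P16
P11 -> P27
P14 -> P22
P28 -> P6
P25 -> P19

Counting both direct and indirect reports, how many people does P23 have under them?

29

P23 directly manages P9, P17, P2, P26, P13. Under P9: P4, P8 (2). Under P17: P15, P21, P24, P1, P11, P27, P7, P20, P18 (9). Under P2: P3, P30, P25, P19, P28, P6, P29, P10, P12, P16, P5, P14, P22 (13). P26 has no reports. P13 has no reports. So P23's organization is 5 direct reports plus everyone under them: 3 + 10 + 14 + 1 + 1 = 29.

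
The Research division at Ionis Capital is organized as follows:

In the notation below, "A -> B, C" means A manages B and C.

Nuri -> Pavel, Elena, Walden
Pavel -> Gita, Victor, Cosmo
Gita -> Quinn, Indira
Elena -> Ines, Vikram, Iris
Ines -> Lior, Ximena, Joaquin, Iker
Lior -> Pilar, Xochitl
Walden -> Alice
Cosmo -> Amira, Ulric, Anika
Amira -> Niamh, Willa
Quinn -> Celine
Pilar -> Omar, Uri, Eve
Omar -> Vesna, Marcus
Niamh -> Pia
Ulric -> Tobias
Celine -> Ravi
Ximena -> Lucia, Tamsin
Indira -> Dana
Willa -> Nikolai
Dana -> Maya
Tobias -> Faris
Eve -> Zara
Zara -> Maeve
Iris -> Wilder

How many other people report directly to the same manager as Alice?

Alice reports to Walden, and Walden has no other direct reports. Alice has 0 peers.

0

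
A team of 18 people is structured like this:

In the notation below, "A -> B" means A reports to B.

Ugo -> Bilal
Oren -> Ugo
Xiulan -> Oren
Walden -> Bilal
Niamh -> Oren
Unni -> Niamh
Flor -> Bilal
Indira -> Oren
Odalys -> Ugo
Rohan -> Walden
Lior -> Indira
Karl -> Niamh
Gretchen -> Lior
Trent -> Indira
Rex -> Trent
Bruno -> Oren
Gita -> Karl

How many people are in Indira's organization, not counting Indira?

Indira directly manages Lior, Trent. Under Lior: Gretchen (1). Under Trent: Rex (1). So Indira's organization is 2 direct reports plus everyone under them: 2 + 2 = 4.

4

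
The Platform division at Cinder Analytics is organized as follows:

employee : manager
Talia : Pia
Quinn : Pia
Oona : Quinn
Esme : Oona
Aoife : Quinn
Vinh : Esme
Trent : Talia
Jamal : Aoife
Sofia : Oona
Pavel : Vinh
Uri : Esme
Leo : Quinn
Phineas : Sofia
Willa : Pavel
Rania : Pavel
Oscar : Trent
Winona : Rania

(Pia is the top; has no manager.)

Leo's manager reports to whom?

Leo reports to Quinn, and Quinn reports to Pia. So Leo's skip-level manager is Pia.

Pia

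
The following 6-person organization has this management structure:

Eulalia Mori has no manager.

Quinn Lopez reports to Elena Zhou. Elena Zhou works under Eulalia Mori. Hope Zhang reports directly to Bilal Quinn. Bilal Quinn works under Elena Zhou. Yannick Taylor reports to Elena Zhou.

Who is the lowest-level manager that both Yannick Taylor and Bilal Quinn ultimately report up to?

Yannick Taylor's chain of managers is Elena Zhou, Eulalia Mori. Bilal Quinn's chain of managers is Elena Zhou, Eulalia Mori. The first manager that appears in both chains is Elena Zhou.

Elena Zhou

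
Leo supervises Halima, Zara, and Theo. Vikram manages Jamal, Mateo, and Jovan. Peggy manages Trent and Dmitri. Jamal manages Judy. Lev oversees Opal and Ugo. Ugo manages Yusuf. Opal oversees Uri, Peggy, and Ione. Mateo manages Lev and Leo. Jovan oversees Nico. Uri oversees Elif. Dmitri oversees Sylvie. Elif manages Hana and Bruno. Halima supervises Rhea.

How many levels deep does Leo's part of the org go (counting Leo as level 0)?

2

The longest chain under Leo runs Leo → Halima → Rhea, which is 2 levels below Leo.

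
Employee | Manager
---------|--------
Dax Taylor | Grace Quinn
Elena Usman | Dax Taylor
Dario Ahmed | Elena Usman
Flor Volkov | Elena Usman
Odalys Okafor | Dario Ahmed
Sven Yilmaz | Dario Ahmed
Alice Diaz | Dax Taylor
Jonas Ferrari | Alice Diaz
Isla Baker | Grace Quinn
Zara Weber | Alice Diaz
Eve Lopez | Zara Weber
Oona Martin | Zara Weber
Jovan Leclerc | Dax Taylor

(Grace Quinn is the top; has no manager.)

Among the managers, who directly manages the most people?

Dax Taylor

Direct-report counts: Grace Quinn has 2; Dax Taylor has 3; Alice Diaz has 2; Zara Weber has 2; Elena Usman has 2; Dario Ahmed has 2. The largest is 3, held by Dax Taylor.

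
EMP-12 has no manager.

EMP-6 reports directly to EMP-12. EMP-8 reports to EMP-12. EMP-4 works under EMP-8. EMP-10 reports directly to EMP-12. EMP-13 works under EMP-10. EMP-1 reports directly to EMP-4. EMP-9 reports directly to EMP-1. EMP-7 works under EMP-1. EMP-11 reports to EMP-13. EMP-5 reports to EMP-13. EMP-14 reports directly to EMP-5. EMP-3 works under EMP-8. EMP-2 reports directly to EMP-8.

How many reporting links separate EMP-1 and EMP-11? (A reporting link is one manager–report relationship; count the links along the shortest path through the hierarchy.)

6

EMP-1 is 3 levels below EMP-12, and EMP-11 is 3 levels below EMP-12 (their lowest common manager). The shortest path runs up from EMP-1 to EMP-12 and back down to EMP-11: 3 + 3 = 6 links.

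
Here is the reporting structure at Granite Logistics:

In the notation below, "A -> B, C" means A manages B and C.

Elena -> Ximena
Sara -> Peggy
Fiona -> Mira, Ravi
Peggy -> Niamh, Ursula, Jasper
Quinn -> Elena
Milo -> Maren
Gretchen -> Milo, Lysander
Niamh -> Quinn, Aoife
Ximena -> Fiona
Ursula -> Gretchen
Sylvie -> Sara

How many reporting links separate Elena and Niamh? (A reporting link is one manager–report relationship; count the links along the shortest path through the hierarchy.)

Elena is in Niamh's organization: the chain from Elena up to Niamh is Elena → Quinn → Niamh, which is 2 links.

2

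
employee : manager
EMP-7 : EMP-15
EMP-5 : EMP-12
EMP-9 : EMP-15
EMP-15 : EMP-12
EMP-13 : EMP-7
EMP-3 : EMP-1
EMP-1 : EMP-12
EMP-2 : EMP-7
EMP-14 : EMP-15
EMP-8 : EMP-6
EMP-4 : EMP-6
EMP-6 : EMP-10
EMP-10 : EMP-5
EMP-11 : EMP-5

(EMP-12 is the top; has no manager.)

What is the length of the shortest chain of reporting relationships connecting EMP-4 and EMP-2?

7

EMP-4 is 4 levels below EMP-12, and EMP-2 is 3 levels below EMP-12 (their lowest common manager). The shortest path runs up from EMP-4 to EMP-12 and back down to EMP-2: 4 + 3 = 7 links.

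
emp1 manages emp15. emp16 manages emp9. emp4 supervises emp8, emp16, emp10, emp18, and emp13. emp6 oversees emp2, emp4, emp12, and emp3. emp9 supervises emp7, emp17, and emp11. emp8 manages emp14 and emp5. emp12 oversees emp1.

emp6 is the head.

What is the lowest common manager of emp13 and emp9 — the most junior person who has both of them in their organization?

emp13's chain of managers is emp4, emp6. emp9's chain of managers is emp16, emp4, emp6. The first manager that appears in both chains is emp4.

emp4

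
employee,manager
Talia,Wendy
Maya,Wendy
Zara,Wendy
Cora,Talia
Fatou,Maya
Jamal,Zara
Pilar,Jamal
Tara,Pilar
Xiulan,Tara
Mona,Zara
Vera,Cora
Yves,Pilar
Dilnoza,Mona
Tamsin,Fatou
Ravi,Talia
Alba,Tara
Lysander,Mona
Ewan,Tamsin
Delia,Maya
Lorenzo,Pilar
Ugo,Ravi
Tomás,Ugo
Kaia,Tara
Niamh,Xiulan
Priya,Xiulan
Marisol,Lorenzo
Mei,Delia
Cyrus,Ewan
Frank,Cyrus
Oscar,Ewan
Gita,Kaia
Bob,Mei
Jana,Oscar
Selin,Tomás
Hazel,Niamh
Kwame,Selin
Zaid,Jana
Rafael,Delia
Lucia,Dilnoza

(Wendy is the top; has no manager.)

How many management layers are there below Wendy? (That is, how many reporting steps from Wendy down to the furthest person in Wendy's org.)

7

The longest chain under Wendy runs Wendy → Zara → Jamal → Pilar → Tara → Xiulan → Niamh → Hazel, which is 7 levels below Wendy.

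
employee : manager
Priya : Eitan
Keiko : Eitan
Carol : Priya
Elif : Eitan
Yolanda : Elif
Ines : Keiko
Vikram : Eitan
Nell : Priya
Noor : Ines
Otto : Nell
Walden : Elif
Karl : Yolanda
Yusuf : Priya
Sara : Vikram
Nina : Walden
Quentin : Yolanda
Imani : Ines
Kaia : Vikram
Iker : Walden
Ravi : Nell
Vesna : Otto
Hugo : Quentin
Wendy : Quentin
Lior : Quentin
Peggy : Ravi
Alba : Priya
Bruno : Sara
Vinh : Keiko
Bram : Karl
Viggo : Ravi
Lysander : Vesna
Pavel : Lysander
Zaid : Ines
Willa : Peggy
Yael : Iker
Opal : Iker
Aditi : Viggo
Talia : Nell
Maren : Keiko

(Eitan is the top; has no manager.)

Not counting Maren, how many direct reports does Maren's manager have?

Maren reports to Keiko. Keiko's other direct reports are Ines, Vinh — 2 peers.

2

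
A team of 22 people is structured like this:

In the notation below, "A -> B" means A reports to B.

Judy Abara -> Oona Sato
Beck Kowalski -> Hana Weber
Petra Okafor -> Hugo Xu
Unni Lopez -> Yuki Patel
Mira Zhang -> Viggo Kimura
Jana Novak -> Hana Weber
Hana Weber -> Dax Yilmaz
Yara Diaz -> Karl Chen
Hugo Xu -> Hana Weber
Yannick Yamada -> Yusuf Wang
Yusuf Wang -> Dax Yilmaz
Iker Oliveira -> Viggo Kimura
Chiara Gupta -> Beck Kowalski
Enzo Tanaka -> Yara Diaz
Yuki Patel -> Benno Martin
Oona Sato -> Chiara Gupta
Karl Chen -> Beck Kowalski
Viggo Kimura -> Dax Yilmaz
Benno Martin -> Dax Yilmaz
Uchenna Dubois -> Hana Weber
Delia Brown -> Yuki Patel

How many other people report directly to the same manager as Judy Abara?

Judy Abara reports to Oona Sato, and Oona Sato has no other direct reports. Judy Abara has 0 peers.

0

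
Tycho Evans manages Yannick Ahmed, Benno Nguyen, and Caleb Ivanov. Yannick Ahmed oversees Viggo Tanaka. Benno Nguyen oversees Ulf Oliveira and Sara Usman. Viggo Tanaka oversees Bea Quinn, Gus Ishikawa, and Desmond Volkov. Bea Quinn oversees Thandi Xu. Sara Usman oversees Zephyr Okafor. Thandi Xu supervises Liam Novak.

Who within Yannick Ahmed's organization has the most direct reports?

Viggo Tanaka

Direct-report counts within Yannick Ahmed's organization: Yannick Ahmed has 1; Viggo Tanaka has 3; Bea Quinn has 1; Thandi Xu has 1. The largest is 3, held by Viggo Tanaka.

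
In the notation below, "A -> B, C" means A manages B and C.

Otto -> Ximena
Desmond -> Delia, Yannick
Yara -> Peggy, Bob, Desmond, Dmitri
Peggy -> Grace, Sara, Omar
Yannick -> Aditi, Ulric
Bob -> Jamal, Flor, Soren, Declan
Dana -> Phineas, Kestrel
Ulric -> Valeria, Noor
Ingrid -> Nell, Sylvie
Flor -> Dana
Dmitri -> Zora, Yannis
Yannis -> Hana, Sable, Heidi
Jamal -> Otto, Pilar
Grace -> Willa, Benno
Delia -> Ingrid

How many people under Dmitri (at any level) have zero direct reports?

4

The people in Dmitri's organization with no one reporting to them are Heidi, Sable, Hana, Zora. That is 4.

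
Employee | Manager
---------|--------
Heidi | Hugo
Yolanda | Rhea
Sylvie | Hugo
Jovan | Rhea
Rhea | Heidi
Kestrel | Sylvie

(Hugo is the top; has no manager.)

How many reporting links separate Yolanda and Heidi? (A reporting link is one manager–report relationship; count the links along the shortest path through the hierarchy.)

Yolanda is in Heidi's organization: the chain from Yolanda up to Heidi is Yolanda → Rhea → Heidi, which is 2 links.

2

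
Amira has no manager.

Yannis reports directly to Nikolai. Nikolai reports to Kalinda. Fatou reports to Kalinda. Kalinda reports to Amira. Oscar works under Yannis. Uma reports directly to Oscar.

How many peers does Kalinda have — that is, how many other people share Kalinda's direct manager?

0

Kalinda reports to Amira, and Amira has no other direct reports. Kalinda has 0 peers.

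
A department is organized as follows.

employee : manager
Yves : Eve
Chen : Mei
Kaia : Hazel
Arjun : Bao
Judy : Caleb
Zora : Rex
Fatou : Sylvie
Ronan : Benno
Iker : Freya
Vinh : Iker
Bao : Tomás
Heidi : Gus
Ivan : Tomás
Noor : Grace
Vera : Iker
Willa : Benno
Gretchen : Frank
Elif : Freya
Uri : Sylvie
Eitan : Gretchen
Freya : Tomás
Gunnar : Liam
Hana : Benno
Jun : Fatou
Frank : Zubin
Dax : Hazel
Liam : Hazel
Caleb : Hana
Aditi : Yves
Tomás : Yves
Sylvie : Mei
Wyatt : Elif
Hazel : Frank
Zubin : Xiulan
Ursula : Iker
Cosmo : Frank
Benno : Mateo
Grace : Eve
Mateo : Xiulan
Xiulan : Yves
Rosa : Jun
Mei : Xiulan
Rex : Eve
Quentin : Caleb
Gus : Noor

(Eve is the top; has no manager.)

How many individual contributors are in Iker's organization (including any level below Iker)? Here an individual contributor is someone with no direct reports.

The people in Iker's organization with no one reporting to them are Ursula, Vera, Vinh. That is 3.

3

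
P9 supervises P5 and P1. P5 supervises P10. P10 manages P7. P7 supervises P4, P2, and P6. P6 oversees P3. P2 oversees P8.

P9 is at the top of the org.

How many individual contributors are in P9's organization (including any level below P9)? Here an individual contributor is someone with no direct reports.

The people in P9's organization with no one reporting to them are P1, P4, P8, P3. That is 4.

4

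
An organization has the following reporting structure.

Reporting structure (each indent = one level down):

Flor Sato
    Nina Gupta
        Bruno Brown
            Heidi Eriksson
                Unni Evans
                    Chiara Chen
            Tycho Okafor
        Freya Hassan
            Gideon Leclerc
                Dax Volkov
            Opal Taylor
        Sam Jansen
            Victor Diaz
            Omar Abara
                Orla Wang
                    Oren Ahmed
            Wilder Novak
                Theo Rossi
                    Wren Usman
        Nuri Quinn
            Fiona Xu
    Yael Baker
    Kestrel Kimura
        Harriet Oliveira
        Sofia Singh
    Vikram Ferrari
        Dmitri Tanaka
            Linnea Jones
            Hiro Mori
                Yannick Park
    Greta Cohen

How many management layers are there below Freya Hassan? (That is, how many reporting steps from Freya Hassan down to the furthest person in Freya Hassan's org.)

The longest chain under Freya Hassan runs Freya Hassan → Gideon Leclerc → Dax Volkov, which is 2 levels below Freya Hassan.

2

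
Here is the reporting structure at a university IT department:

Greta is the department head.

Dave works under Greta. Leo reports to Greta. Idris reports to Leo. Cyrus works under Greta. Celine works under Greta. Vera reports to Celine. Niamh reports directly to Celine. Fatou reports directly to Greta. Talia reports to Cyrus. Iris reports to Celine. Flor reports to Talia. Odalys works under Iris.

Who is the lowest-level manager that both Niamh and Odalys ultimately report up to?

Niamh's chain of managers is Celine, Greta. Odalys's chain of managers is Iris, Celine, Greta. The first manager that appears in both chains is Celine.

Celine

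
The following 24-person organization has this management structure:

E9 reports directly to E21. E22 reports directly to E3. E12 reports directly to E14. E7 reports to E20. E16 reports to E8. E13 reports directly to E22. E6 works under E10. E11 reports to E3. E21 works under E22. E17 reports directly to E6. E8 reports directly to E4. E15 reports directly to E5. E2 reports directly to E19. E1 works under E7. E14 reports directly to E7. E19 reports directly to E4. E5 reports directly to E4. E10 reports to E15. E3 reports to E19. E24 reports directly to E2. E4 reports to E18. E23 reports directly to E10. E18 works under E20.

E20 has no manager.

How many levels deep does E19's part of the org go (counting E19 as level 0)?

The longest chain under E19 runs E19 → E3 → E22 → E21 → E9, which is 4 levels below E19.

4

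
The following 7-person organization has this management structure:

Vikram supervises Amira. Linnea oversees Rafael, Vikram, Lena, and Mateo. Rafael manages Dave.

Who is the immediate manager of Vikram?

Linnea

Vikram reports directly to Linnea.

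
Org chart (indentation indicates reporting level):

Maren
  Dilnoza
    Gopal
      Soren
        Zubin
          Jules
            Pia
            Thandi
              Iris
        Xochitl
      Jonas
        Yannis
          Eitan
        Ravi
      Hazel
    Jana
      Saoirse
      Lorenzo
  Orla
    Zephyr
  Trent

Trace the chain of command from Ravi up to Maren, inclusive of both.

Ravi reports to Jonas. Jonas reports to Gopal. Gopal reports to Dilnoza. Dilnoza reports to Maren. Maren is at the top.

Ravi -> Jonas -> Gopal -> Dilnoza -> Maren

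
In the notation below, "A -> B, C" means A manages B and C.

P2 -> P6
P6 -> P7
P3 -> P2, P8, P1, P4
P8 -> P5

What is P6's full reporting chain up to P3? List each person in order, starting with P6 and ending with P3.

P6 reports to P2. P2 reports to P3. P3 is at the top.

P6 -> P2 -> P3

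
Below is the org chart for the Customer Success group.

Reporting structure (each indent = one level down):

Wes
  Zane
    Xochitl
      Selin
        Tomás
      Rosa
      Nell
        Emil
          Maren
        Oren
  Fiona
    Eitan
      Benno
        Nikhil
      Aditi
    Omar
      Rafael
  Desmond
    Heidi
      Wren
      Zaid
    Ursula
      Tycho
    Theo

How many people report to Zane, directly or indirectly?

Zane directly manages Xochitl. Under Xochitl: Nell, Oren, Emil, Maren, Rosa, Selin, Tomás (7). That's 8 in total.

8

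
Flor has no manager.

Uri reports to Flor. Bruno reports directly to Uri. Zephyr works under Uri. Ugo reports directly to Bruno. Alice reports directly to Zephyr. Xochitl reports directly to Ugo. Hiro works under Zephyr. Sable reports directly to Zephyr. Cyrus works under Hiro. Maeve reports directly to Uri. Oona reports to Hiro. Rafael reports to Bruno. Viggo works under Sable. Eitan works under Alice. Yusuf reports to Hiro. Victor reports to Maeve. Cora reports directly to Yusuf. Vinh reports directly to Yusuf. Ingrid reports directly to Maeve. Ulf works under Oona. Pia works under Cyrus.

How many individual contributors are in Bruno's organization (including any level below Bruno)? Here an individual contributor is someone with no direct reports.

2

The people in Bruno's organization with no one reporting to them are Rafael, Xochitl. That is 2.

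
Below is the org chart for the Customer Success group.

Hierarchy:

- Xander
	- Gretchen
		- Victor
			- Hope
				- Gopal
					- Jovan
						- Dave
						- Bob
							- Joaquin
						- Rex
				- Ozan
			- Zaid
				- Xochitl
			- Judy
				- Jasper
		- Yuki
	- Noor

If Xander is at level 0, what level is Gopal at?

4

Chain from Gopal up to Xander: Gopal → Hope → Victor → Gretchen → Xander. That is 4 steps up, so Gopal is 4 levels below Xander.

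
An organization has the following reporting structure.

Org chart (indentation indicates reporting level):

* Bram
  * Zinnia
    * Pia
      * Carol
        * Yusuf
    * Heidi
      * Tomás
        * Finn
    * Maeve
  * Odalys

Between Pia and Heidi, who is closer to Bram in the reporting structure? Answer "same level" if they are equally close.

same level

Both Pia and Heidi are 2 levels below Bram.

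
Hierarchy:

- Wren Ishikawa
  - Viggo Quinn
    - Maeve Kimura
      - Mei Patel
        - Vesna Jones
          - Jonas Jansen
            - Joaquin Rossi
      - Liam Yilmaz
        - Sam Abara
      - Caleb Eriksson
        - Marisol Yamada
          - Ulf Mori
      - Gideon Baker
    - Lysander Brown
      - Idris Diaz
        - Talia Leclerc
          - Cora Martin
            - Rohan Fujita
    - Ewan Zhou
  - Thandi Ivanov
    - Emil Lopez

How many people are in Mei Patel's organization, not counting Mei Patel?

Mei Patel directly manages Vesna Jones. Under Vesna Jones: Jonas Jansen, Joaquin Rossi (2). That's 3 in total.

3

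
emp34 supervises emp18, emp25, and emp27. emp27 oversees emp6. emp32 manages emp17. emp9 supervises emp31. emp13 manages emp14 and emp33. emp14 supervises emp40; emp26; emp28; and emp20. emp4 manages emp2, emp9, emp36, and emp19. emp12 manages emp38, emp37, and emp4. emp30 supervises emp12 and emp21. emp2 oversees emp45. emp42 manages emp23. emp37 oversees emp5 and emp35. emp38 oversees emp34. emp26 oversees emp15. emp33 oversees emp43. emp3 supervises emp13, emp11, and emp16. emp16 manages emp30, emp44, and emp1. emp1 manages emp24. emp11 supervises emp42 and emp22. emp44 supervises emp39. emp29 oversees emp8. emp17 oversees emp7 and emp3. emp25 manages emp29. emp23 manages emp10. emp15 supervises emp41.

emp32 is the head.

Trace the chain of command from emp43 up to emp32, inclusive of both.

emp43 reports to emp33. emp33 reports to emp13. emp13 reports to emp3. emp3 reports to emp17. emp17 reports to emp32. emp32 is at the top.

emp43 -> emp33 -> emp13 -> emp3 -> emp17 -> emp32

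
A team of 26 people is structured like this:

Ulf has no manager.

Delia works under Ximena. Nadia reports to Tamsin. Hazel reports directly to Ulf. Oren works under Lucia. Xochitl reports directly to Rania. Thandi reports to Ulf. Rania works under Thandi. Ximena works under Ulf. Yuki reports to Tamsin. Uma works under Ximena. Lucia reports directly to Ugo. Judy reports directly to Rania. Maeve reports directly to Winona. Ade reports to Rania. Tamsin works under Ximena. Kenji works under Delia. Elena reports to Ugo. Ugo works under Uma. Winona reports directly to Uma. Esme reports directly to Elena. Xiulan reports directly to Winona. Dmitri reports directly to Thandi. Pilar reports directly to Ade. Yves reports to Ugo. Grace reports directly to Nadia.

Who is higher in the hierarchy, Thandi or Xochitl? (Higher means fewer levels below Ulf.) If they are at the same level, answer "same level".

Thandi is 1 level below Ulf; Xochitl is 3. Thandi is higher.

Thandi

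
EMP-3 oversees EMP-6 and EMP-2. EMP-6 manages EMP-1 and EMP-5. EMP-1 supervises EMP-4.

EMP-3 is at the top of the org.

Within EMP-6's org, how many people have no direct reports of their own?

2

The people in EMP-6's organization with no one reporting to them are EMP-5, EMP-4. That is 2.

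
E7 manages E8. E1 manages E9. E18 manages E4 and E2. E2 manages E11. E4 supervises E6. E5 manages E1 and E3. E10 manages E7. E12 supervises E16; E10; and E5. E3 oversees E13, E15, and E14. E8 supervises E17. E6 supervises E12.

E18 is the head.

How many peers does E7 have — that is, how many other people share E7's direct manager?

0

E7 reports to E10, and E10 has no other direct reports. E7 has 0 peers.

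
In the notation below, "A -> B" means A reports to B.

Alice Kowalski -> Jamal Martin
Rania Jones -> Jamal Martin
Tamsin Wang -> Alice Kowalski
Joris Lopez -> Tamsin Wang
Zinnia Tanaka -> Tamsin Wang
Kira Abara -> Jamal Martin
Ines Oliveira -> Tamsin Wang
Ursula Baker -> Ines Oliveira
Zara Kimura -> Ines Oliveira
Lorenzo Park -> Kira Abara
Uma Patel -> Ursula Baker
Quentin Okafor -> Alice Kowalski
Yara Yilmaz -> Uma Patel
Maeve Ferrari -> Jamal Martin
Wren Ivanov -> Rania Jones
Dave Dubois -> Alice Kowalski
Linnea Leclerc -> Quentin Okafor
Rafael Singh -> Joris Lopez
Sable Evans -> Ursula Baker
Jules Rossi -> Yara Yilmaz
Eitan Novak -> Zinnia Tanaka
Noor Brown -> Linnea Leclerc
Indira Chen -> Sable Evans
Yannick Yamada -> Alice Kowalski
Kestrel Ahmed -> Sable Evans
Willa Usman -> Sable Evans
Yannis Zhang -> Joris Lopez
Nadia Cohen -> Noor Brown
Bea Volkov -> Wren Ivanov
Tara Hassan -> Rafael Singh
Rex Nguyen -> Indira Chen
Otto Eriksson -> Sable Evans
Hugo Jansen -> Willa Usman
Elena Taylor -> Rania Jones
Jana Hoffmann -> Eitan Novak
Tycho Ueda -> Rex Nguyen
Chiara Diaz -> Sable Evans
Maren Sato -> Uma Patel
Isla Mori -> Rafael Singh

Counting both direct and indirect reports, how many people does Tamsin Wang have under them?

24

Tamsin Wang directly manages Joris Lopez, Zinnia Tanaka, Ines Oliveira. Under Joris Lopez: Yannis Zhang, Rafael Singh, Isla Mori, Tara Hassan (4). Under Zinnia Tanaka: Eitan Novak, Jana Hoffmann (2). Under Ines Oliveira: Zara Kimura, Ursula Baker, Sable Evans, Chiara Diaz, Otto Eriksson, Willa Usman, Hugo Jansen, Kestrel Ahmed, Indira Chen, Rex Nguyen, Tycho Ueda, Uma Patel, Maren Sato, Yara Yilmaz, Jules Rossi (15). So Tamsin Wang's organization is 3 direct reports plus everyone under them: 5 + 3 + 16 = 24.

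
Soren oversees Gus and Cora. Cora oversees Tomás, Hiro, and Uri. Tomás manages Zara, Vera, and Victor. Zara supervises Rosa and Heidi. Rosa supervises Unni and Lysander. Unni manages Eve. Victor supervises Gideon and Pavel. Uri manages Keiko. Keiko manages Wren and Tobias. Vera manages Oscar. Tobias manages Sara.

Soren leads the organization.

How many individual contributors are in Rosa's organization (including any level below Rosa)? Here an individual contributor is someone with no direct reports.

The people in Rosa's organization with no one reporting to them are Lysander, Eve. That is 2.

2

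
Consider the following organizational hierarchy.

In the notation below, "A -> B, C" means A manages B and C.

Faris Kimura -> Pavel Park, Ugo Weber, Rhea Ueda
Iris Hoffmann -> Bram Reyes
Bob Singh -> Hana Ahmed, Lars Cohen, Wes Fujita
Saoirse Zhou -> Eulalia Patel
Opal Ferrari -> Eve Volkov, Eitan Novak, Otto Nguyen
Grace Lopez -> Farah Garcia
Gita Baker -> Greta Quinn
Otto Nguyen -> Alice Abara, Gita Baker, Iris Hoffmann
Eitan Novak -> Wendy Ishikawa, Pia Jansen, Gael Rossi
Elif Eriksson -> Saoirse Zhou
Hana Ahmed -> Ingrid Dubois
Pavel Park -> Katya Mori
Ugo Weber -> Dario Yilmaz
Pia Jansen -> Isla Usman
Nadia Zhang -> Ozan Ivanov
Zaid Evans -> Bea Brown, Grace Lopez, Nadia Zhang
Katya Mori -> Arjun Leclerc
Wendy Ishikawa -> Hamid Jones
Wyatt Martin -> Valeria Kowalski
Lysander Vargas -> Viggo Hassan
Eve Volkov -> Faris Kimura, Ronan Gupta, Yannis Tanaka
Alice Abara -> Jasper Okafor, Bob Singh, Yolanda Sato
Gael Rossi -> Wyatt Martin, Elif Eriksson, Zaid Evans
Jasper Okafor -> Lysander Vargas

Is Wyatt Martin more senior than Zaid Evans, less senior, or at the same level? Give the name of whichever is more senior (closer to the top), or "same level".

same level

Both Wyatt Martin and Zaid Evans are 3 levels below Opal Ferrari.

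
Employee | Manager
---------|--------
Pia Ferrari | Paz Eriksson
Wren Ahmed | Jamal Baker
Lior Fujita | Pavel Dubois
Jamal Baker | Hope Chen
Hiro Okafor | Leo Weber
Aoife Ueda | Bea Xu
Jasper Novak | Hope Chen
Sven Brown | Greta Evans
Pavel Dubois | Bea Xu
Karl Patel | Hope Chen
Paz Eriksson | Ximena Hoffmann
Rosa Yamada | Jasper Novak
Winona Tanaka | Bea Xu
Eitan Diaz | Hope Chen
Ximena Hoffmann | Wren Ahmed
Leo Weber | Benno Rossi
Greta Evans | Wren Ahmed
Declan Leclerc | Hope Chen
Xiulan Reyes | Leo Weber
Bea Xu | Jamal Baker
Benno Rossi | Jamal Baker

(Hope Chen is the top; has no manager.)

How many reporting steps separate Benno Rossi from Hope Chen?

2

Chain from Benno Rossi up to Hope Chen: Benno Rossi → Jamal Baker → Hope Chen. That is 2 steps up, so Benno Rossi is 2 levels below Hope Chen.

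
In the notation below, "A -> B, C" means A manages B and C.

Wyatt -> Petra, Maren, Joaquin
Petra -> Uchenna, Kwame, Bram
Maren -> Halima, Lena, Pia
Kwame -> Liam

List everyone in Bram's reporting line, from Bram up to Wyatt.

Bram reports to Petra. Petra reports to Wyatt. Wyatt is at the top.

Bram -> Petra -> Wyatt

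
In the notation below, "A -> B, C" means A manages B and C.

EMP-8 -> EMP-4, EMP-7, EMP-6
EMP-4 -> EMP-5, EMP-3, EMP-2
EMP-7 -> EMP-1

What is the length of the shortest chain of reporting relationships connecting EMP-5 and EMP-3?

EMP-5 is 1 level below EMP-4, and EMP-3 is 1 level below EMP-4 (their lowest common manager). The shortest path runs up from EMP-5 to EMP-4 and back down to EMP-3: 1 + 1 = 2 links.

2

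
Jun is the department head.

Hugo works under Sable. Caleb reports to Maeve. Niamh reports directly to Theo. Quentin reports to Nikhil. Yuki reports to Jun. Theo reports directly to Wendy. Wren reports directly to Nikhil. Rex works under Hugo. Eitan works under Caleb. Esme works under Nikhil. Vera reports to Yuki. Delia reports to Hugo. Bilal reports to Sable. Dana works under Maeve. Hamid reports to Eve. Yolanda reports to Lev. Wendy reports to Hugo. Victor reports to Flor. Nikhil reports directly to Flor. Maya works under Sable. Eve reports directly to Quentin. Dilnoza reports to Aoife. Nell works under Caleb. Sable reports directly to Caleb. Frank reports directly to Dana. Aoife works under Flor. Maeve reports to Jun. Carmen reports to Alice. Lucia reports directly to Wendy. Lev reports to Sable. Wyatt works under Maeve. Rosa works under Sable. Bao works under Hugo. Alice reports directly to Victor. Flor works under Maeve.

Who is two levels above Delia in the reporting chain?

Delia reports to Hugo, and Hugo reports to Sable. So Delia's skip-level manager is Sable.

Sable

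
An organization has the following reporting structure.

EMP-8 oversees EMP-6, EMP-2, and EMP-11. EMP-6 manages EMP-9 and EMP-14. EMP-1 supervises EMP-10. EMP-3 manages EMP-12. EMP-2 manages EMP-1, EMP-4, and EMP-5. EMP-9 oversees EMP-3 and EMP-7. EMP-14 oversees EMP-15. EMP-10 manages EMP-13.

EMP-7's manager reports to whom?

EMP-6

EMP-7 reports to EMP-9, and EMP-9 reports to EMP-6. So EMP-7's skip-level manager is EMP-6.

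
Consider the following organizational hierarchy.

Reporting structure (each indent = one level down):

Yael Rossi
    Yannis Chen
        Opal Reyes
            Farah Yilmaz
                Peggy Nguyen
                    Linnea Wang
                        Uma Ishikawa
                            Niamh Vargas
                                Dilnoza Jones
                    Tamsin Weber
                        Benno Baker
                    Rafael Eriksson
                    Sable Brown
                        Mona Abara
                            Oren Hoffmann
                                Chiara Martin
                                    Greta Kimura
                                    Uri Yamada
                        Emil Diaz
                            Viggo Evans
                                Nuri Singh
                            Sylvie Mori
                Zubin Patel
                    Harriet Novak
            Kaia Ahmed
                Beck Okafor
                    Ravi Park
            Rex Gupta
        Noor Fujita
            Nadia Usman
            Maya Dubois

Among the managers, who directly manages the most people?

Peggy Nguyen

Direct-report counts: Yael Rossi has 1; Yannis Chen has 2; Noor Fujita has 2; Opal Reyes has 3; Kaia Ahmed has 1; Beck Okafor has 1; Farah Yilmaz has 2; Zubin Patel has 1; Peggy Nguyen has 4; Sable Brown has 2; Emil Diaz has 2; Viggo Evans has 1; Mona Abara has 1; Oren Hoffmann has 1; Chiara Martin has 2; Tamsin Weber has 1; Linnea Wang has 1; Uma Ishikawa has 1; Niamh Vargas has 1. The largest is 4, held by Peggy Nguyen.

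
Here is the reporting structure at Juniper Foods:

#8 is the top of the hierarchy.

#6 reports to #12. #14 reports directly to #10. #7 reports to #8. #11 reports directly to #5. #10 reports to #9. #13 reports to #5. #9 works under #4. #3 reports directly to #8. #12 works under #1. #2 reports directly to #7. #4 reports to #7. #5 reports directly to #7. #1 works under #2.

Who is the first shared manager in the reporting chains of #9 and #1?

#7

#9's chain of managers is #4, #7, #8. #1's chain of managers is #2, #7, #8. The first manager that appears in both chains is #7.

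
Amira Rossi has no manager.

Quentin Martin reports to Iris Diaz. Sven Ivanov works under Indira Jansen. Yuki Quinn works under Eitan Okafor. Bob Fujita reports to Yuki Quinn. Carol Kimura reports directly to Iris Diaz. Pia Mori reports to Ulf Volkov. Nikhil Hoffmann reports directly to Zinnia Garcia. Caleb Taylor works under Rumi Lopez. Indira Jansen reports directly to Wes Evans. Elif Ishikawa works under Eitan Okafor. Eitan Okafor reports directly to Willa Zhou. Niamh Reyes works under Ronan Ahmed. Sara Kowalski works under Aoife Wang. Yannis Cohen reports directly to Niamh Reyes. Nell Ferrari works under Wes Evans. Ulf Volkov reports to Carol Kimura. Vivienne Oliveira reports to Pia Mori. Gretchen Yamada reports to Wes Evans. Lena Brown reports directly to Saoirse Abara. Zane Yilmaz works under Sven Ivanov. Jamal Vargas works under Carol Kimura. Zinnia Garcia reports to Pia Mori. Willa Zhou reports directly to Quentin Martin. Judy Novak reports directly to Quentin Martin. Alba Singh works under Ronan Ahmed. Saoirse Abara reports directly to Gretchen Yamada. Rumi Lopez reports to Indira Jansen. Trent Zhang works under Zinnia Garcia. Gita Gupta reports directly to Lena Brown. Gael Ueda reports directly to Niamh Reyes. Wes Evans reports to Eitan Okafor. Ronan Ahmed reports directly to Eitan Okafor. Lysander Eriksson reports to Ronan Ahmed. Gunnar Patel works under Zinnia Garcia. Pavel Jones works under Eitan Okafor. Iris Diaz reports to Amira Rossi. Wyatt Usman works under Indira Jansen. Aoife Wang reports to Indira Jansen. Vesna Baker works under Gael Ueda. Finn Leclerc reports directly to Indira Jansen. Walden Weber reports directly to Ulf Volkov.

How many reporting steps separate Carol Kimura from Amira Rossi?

2

Chain from Carol Kimura up to Amira Rossi: Carol Kimura → Iris Diaz → Amira Rossi. That is 2 steps up, so Carol Kimura is 2 levels below Amira Rossi.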